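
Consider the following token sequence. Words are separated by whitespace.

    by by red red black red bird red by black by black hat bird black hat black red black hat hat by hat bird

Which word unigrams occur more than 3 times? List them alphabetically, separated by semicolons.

Unigram counts meeting the condition (more than 3 times):
  black: 6
  by: 5
  hat: 5
  red: 5

black; by; hat; red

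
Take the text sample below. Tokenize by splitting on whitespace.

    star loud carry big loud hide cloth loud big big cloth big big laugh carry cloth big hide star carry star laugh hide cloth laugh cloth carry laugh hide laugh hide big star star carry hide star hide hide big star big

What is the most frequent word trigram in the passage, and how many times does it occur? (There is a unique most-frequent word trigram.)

"hide big star", 2 times

Trigram frequencies (highest first):
  hide big star: 2
  star loud carry: 1
  loud carry big: 1
  carry big loud: 1
  big loud hide: 1
  loud hide cloth: 1
  … (33 more, each ≤ 1)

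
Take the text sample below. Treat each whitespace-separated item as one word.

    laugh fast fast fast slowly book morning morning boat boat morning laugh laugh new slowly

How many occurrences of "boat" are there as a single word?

Scanning the 15 tokens for "boat":
  position 9: boat
  position 10: boat

2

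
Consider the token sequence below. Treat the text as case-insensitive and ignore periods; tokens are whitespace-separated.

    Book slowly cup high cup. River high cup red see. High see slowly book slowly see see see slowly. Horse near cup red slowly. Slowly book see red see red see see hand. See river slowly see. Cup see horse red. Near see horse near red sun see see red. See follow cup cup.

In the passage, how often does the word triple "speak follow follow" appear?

0

Scanning the 52 overlapping trigram windows for "speak follow follow":
  (none found)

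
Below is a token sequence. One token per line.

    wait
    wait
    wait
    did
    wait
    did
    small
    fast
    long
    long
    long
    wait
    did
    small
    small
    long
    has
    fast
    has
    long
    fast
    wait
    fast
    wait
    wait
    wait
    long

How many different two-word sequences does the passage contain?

27 tokens → 26 bigram windows in total.
Repeated bigrams (each contributes count−1 duplicates):
  wait wait: 4
  wait did: 3
  did small: 2
  fast wait: 2
  long long: 2
8 duplicate windows → 26 − 8 = 18 distinct.

18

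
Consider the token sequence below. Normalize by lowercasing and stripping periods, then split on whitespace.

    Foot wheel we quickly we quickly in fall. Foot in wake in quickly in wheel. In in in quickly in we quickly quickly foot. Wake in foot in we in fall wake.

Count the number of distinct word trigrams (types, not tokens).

29

32 tokens → 30 trigram windows in total.
Repeated trigrams (each contributes count−1 duplicates):
  in quickly in: 2
1 duplicate windows → 30 − 1 = 29 distinct.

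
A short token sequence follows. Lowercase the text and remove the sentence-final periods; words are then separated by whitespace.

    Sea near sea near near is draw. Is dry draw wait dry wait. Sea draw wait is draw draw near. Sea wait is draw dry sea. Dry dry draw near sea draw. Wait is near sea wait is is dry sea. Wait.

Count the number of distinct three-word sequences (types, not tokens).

34

42 tokens → 40 trigram windows in total.
Repeated trigrams (each contributes count−1 duplicates):
  draw near sea: 2
  draw wait is: 2
  near sea wait: 2
  sea draw wait: 2
  sea wait is: 2
  wait is draw: 2
6 duplicate windows → 40 − 6 = 34 distinct.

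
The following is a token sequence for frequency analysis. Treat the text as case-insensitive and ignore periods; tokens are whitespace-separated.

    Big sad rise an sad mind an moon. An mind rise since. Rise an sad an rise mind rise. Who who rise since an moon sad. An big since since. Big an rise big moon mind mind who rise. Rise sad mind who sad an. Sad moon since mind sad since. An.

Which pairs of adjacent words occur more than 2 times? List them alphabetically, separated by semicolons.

an sad; sad an

Bigram counts meeting the condition (more than 2 times):
  an sad: 3
  sad an: 3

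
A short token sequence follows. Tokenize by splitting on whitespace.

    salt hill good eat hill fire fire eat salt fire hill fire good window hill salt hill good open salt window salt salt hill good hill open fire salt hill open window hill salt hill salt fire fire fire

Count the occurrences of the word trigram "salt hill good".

Scanning the 37 overlapping trigram windows for "salt hill good":
  position 1–3: salt hill good
  position 16–18: salt hill good
  position 23–25: salt hill good

3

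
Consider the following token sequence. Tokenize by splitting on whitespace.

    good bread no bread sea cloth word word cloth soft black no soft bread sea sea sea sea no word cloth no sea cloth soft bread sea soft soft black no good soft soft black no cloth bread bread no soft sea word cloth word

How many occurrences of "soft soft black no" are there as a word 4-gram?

Scanning the 42 overlapping 4-gram windows for "soft soft black no":
  position 28–31: soft soft black no
  position 33–36: soft soft black no

2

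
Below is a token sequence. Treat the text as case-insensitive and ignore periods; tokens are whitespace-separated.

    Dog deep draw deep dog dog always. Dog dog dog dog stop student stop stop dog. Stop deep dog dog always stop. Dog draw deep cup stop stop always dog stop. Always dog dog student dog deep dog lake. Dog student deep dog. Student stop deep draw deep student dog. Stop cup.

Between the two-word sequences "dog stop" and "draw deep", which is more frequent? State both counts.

"dog stop": 4 occurrences
"draw deep": 3 occurrences

"dog stop" (4 vs 3)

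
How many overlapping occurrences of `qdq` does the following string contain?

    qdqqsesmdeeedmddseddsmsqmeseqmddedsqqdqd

2

Sliding a length-3 window over the 40 characters (38 positions):
  position 1–3: qdq
  position 37–39: qdq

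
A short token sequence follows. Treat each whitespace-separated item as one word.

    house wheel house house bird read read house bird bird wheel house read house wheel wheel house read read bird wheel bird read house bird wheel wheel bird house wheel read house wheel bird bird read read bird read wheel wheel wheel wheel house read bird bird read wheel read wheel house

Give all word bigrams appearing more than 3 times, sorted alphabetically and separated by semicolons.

bird read; house wheel; read house; wheel house; wheel wheel

Bigram counts meeting the condition (more than 3 times):
  bird read: 5
  house wheel: 4
  read house: 4
  wheel house: 5
  wheel wheel: 5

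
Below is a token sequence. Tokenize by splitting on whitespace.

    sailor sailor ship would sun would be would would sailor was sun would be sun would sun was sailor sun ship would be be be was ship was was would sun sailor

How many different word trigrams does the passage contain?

29

32 tokens → 30 trigram windows in total.
Repeated trigrams (each contributes count−1 duplicates):
  sun would be: 2
1 duplicate windows → 30 − 1 = 29 distinct.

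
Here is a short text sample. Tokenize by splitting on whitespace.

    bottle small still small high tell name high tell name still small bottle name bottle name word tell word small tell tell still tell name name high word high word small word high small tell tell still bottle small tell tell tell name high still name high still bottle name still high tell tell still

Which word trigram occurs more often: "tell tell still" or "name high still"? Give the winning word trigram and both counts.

"tell tell still": 3 occurrences
"name high still": 2 occurrences

"tell tell still" (3 vs 2)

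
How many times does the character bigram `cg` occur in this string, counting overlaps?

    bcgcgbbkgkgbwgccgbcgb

4

Sliding a length-2 window over the 21 characters (20 positions):
  position 2–3: cg
  position 4–5: cg
  position 16–17: cg
  position 19–20: cg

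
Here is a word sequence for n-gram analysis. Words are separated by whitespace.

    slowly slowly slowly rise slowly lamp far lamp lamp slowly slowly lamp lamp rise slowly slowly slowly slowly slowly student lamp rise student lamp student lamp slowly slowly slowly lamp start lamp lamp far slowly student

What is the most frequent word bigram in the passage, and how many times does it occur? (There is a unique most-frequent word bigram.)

Bigram frequencies (highest first):
  slowly slowly: 9
  slowly lamp: 3
  lamp lamp: 3
  student lamp: 3
  rise slowly: 2
  lamp far: 2
  … (10 more, each ≤ 2)

"slowly slowly", 9 times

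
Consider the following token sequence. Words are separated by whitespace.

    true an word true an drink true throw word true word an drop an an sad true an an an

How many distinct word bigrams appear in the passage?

20 tokens → 19 bigram windows in total.
Repeated bigrams (each contributes count−1 duplicates):
  an an: 3
  true an: 3
  word true: 2
5 duplicate windows → 19 − 5 = 14 distinct.

14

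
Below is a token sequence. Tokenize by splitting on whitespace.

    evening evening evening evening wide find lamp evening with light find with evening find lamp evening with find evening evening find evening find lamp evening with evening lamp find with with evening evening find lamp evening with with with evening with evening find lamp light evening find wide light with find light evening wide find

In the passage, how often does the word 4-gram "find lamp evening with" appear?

4

Scanning the 52 overlapping 4-gram windows for "find lamp evening with":
  position 6–9: find lamp evening with
  position 14–17: find lamp evening with
  position 23–26: find lamp evening with
  position 34–37: find lamp evening with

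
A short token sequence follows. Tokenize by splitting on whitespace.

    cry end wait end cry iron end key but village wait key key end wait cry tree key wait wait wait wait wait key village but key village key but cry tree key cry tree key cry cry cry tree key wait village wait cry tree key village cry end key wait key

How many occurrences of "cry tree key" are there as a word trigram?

5

Scanning the 51 overlapping trigram windows for "cry tree key":
  position 16–18: cry tree key
  position 31–33: cry tree key
  position 34–36: cry tree key
  position 39–41: cry tree key
  position 45–47: cry tree key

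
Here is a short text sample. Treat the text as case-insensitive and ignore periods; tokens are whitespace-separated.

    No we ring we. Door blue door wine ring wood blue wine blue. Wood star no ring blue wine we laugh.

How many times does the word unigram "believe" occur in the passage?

0

Scanning the 21 tokens for "believe":
  (none found)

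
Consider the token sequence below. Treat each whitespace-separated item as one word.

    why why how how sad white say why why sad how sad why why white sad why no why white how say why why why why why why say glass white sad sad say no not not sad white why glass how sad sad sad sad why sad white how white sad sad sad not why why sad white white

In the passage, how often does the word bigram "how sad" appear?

3

Scanning the 59 overlapping bigram windows for "how sad":
  position 4–5: how sad
  position 11–12: how sad
  position 42–43: how sad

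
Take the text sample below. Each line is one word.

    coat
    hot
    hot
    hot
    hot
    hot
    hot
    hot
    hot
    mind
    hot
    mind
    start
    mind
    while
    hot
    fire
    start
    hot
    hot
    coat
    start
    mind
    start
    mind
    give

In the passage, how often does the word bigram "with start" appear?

0

Scanning the 25 overlapping bigram windows for "with start":
  (none found)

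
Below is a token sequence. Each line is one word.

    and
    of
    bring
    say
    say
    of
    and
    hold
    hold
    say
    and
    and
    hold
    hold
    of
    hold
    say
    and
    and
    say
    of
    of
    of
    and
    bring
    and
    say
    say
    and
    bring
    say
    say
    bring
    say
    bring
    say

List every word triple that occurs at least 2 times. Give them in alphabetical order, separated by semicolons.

Trigram counts meeting the condition (at least 2 times):
  and hold hold: 2
  bring say say: 2
  hold say and: 2
  say and and: 2
  say bring say: 2

and hold hold; bring say say; hold say and; say and and; say bring say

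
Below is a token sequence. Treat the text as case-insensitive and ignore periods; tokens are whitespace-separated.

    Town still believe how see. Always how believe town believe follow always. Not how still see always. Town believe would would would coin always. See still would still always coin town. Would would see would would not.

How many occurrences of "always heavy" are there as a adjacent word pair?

Scanning the 36 overlapping bigram windows for "always heavy":
  (none found)

0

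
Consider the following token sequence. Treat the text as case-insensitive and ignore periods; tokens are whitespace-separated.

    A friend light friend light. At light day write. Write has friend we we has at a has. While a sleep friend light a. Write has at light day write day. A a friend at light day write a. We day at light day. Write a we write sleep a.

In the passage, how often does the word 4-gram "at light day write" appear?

Scanning the 47 overlapping 4-gram windows for "at light day write":
  position 6–9: at light day write
  position 27–30: at light day write
  position 35–38: at light day write
  position 42–45: at light day write

4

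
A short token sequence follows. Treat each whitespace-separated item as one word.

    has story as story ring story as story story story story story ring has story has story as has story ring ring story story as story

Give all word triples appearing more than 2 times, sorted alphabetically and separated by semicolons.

story as story; story story story

Trigram counts meeting the condition (more than 2 times):
  story as story: 3
  story story story: 3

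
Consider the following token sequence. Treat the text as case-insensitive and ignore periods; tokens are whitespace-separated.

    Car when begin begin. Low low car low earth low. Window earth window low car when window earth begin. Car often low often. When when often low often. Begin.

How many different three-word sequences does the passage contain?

26

29 tokens → 27 trigram windows in total.
Repeated trigrams (each contributes count−1 duplicates):
  often low often: 2
1 duplicate windows → 27 − 1 = 26 distinct.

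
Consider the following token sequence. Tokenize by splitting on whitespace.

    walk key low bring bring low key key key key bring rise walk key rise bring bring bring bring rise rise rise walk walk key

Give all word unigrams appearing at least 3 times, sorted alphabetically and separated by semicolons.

bring; key; rise; walk

Unigram counts meeting the condition (at least 3 times):
  bring: 7
  key: 7
  rise: 5
  walk: 4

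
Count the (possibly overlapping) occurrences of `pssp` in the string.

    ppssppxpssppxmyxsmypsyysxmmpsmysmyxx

2

Sliding a length-4 window over the 36 characters (33 positions):
  position 2–5: pssp
  position 8–11: pssp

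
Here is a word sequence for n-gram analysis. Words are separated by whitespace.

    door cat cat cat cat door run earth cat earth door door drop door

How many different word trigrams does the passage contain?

11

14 tokens → 12 trigram windows in total.
Repeated trigrams (each contributes count−1 duplicates):
  cat cat cat: 2
1 duplicate windows → 12 − 1 = 11 distinct.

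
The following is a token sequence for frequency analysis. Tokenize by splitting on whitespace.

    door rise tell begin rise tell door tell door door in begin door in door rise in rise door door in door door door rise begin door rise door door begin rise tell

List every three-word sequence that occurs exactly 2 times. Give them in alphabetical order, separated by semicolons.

begin rise tell; door door in; door in door; rise door door

Trigram counts meeting the condition (exactly 2 times):
  begin rise tell: 2
  door door in: 2
  door in door: 2
  rise door door: 2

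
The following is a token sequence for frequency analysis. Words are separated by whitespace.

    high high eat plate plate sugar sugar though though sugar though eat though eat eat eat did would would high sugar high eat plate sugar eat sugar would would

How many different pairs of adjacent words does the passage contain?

21

29 tokens → 28 bigram windows in total.
Repeated bigrams (each contributes count−1 duplicates):
  eat eat: 2
  eat plate: 2
  high eat: 2
  plate sugar: 2
  sugar though: 2
  though eat: 2
  would would: 2
7 duplicate windows → 28 − 7 = 21 distinct.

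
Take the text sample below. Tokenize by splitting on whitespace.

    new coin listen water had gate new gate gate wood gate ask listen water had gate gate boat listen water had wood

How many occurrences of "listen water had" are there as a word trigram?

Scanning the 20 overlapping trigram windows for "listen water had":
  position 3–5: listen water had
  position 13–15: listen water had
  position 19–21: listen water had

3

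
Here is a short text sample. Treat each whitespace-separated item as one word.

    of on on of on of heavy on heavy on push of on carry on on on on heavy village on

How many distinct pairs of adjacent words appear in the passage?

12

21 tokens → 20 bigram windows in total.
Repeated bigrams (each contributes count−1 duplicates):
  on on: 4
  of on: 3
  heavy on: 2
  on heavy: 2
  on of: 2
8 duplicate windows → 20 − 8 = 12 distinct.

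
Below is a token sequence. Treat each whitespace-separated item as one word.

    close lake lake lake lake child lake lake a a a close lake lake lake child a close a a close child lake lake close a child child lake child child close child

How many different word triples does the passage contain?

33 tokens → 31 trigram windows in total.
Repeated trigrams (each contributes count−1 duplicates):
  lake lake lake: 3
  a a close: 2
  child lake lake: 2
  close lake lake: 2
  lake lake child: 2
6 duplicate windows → 31 − 6 = 25 distinct.

25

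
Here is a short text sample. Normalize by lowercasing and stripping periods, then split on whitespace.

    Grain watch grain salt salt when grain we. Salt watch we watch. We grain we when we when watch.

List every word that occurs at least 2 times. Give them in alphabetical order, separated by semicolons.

grain; salt; watch; we; when

Unigram counts meeting the condition (at least 2 times):
  grain: 4
  salt: 3
  watch: 4
  we: 5
  when: 3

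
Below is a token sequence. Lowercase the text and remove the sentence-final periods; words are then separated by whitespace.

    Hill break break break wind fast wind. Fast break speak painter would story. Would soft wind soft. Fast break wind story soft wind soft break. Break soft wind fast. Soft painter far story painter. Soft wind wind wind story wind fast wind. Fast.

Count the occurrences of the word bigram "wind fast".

5

Scanning the 42 overlapping bigram windows for "wind fast":
  position 5–6: wind fast
  position 7–8: wind fast
  position 28–29: wind fast
  position 40–41: wind fast
  position 42–43: wind fast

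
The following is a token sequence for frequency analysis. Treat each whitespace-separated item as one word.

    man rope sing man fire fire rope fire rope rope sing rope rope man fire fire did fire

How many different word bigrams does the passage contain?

18 tokens → 17 bigram windows in total.
Repeated bigrams (each contributes count−1 duplicates):
  fire fire: 2
  fire rope: 2
  man fire: 2
  rope rope: 2
  rope sing: 2
5 duplicate windows → 17 − 5 = 12 distinct.

12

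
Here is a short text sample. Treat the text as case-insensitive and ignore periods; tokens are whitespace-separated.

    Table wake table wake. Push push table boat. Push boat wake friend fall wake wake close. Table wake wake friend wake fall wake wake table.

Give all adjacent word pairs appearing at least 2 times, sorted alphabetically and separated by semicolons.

fall wake; table wake; wake friend; wake table; wake wake

Bigram counts meeting the condition (at least 2 times):
  fall wake: 2
  table wake: 3
  wake friend: 2
  wake table: 2
  wake wake: 3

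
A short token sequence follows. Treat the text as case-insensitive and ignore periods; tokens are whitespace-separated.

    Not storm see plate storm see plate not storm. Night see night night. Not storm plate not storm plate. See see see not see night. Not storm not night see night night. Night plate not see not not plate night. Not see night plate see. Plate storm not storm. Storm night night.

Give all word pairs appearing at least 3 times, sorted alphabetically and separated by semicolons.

night night; night not; not see; not storm; plate not; see night; see plate

Bigram counts meeting the condition (at least 3 times):
  night night: 4
  night not: 3
  not see: 3
  not storm: 6
  plate not: 3
  see night: 4
  see plate: 3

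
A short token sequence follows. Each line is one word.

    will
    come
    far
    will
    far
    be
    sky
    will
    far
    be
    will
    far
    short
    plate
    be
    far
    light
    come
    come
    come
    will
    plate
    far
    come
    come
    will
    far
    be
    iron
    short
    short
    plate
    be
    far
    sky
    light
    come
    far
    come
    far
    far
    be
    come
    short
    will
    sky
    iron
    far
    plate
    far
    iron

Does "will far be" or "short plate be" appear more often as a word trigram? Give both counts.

"will far be": 3 occurrences
"short plate be": 2 occurrences

"will far be" (3 vs 2)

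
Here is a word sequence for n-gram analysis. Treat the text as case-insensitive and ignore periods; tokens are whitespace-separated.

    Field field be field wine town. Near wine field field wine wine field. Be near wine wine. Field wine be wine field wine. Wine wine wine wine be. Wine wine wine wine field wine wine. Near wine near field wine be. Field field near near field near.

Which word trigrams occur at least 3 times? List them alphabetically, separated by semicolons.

field wine wine; wine field wine; wine wine field; wine wine wine

Trigram counts meeting the condition (at least 3 times):
  field wine wine: 3
  wine field wine: 3
  wine wine field: 3
  wine wine wine: 5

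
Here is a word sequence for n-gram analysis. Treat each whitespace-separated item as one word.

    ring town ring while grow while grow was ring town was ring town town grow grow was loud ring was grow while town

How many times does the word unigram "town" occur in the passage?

Scanning the 23 tokens for "town":
  position 2: town
  position 10: town
  position 13: town
  position 14: town
  position 23: town

5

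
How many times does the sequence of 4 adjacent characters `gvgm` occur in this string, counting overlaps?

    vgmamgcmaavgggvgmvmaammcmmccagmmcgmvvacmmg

1

Sliding a length-4 window over the 42 characters (39 positions):
  position 14–17: gvgm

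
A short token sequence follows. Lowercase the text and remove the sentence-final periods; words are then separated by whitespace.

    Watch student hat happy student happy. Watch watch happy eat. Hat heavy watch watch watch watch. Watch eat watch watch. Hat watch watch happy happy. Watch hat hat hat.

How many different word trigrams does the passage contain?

29 tokens → 27 trigram windows in total.
Repeated trigrams (each contributes count−1 duplicates):
  watch watch watch: 3
  watch watch happy: 2
3 duplicate windows → 27 − 3 = 24 distinct.

24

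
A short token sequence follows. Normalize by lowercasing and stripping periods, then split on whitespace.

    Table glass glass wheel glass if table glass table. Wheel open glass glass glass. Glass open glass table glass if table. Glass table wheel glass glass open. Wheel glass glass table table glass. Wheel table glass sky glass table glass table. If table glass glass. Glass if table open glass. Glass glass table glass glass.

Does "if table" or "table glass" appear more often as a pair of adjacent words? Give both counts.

"if table": 4 occurrences
"table glass": 9 occurrences

"table glass" (9 vs 4)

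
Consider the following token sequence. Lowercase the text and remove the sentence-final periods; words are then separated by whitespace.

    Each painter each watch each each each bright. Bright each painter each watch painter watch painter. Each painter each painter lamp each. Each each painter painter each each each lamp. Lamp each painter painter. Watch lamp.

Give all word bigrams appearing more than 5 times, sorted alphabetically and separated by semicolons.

Bigram counts meeting the condition (more than 5 times):
  each each: 6
  each painter: 6

each each; each painter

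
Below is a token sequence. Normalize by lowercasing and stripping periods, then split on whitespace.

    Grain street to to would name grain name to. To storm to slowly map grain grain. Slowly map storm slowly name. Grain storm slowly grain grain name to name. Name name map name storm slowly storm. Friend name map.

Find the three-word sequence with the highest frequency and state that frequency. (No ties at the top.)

Trigram frequencies (highest first):
  grain name to: 2
  grain street to: 1
  street to to: 1
  to to would: 1
  to would name: 1
  would name grain: 1
  … (30 more, each ≤ 1)

"grain name to", 2 times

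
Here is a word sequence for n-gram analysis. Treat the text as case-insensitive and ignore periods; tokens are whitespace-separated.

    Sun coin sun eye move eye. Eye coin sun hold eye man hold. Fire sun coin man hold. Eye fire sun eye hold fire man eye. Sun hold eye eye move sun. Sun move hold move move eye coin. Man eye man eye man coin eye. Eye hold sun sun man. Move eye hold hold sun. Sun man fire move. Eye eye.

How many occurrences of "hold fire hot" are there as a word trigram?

Scanning the 60 overlapping trigram windows for "hold fire hot":
  (none found)

0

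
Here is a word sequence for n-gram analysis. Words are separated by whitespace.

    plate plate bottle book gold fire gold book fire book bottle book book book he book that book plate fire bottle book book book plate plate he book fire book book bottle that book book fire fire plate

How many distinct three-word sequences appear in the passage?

38 tokens → 36 trigram windows in total.
Repeated trigrams (each contributes count−1 duplicates):
  book book book: 2
  book fire book: 2
  bottle book book: 2
3 duplicate windows → 36 − 3 = 33 distinct.

33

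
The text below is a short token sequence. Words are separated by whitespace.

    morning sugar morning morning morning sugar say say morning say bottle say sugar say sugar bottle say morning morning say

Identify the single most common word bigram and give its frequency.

"morning morning", 3 times

Bigram frequencies (highest first):
  morning morning: 3
  morning sugar: 2
  sugar say: 2
  say morning: 2
  morning say: 2
  bottle say: 2
  … (5 more, each ≤ 2)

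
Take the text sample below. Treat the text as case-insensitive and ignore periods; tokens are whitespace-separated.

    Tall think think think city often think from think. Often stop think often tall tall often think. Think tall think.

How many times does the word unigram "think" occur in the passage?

9

Scanning the 20 tokens for "think":
  position 2: think
  position 3: think
  position 4: think
  position 7: think
  position 9: think
  position 12: think
  position 17: think
  position 18: think
  position 20: think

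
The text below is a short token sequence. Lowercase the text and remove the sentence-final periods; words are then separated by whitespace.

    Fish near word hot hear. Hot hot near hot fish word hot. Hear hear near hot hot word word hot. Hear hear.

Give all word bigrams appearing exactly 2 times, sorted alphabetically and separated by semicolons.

hear hear; hot hot; near hot

Bigram counts meeting the condition (exactly 2 times):
  hear hear: 2
  hot hot: 2
  near hot: 2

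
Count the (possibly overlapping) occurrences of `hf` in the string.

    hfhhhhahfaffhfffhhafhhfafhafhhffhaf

5

Sliding a length-2 window over the 35 characters (34 positions):
  position 1–2: hf
  position 8–9: hf
  position 13–14: hf
  position 22–23: hf
  position 30–31: hf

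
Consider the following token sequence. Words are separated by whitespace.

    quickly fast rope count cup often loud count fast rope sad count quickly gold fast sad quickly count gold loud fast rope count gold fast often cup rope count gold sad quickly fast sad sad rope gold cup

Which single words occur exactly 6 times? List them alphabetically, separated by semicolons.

count; fast

Unigram counts meeting the condition (exactly 6 times):
  count: 6
  fast: 6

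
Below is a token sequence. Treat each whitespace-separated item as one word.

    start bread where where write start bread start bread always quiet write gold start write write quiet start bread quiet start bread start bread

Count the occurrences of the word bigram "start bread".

6

Scanning the 23 overlapping bigram windows for "start bread":
  position 1–2: start bread
  position 6–7: start bread
  position 8–9: start bread
  position 18–19: start bread
  position 21–22: start bread
  position 23–24: start bread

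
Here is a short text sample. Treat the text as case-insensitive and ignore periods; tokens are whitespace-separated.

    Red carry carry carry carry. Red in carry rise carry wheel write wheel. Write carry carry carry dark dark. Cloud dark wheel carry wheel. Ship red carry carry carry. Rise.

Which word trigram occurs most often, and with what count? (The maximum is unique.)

"carry carry carry", 4 times

Trigram frequencies (highest first):
  carry carry carry: 4
  red carry carry: 2
  carry carry red: 1
  carry red in: 1
  red in carry: 1
  in carry rise: 1
  … (18 more, each ≤ 1)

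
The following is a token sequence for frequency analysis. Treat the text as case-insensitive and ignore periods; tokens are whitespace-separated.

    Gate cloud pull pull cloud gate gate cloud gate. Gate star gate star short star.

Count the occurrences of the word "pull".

Scanning the 15 tokens for "pull":
  position 3: pull
  position 4: pull

2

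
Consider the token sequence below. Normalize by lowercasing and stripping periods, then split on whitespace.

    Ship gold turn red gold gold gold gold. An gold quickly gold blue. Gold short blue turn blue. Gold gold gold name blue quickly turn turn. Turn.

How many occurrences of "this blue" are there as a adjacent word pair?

Scanning the 26 overlapping bigram windows for "this blue":
  (none found)

0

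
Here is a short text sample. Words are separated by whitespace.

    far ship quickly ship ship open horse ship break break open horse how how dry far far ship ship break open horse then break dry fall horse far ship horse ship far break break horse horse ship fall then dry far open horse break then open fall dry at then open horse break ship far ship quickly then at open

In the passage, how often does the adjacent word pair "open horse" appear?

Scanning the 59 overlapping bigram windows for "open horse":
  position 6–7: open horse
  position 11–12: open horse
  position 21–22: open horse
  position 42–43: open horse
  position 51–52: open horse

5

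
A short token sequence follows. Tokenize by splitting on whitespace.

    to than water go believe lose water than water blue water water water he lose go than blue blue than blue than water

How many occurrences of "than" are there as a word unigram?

Scanning the 23 tokens for "than":
  position 2: than
  position 8: than
  position 17: than
  position 20: than
  position 22: than

5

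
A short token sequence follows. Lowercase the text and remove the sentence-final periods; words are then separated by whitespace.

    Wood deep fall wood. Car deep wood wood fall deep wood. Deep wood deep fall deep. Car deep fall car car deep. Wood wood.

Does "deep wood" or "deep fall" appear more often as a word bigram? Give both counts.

"deep wood" (4 vs 3)

"deep wood": 4 occurrences
"deep fall": 3 occurrences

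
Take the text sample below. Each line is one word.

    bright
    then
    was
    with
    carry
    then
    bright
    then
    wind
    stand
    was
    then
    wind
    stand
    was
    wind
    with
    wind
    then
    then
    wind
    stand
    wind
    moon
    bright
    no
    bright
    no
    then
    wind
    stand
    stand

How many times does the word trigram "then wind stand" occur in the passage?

4

Scanning the 30 overlapping trigram windows for "then wind stand":
  position 8–10: then wind stand
  position 12–14: then wind stand
  position 20–22: then wind stand
  position 29–31: then wind stand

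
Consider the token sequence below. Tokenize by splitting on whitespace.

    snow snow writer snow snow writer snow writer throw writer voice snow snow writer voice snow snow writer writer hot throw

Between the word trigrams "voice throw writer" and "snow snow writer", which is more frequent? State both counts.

"voice throw writer": 0 occurrences
"snow snow writer": 4 occurrences

"snow snow writer" (4 vs 0)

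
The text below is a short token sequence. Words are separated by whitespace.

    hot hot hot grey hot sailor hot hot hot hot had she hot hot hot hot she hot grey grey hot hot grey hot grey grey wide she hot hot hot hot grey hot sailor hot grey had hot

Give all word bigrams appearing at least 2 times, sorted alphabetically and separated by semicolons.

grey grey; grey hot; hot grey; hot hot; hot sailor; sailor hot; she hot

Bigram counts meeting the condition (at least 2 times):
  grey grey: 2
  grey hot: 4
  hot grey: 6
  hot hot: 12
  hot sailor: 2
  sailor hot: 2
  she hot: 3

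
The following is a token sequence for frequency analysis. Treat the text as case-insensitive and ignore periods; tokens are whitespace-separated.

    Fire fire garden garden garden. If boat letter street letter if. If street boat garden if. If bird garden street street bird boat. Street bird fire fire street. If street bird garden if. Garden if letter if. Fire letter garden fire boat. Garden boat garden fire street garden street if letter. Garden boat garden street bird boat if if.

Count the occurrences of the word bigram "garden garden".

Scanning the 58 overlapping bigram windows for "garden garden":
  position 3–4: garden garden
  position 4–5: garden garden

2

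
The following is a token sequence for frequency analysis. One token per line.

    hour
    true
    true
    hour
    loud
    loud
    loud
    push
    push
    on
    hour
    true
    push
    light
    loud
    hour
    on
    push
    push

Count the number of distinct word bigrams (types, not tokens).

15

19 tokens → 18 bigram windows in total.
Repeated bigrams (each contributes count−1 duplicates):
  hour true: 2
  loud loud: 2
  push push: 2
3 duplicate windows → 18 − 3 = 15 distinct.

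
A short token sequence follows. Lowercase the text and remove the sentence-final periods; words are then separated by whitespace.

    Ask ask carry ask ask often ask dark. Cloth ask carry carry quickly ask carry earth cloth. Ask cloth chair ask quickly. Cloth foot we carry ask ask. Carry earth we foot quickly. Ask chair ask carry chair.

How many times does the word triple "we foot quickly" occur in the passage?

Scanning the 36 overlapping trigram windows for "we foot quickly":
  position 31–33: we foot quickly

1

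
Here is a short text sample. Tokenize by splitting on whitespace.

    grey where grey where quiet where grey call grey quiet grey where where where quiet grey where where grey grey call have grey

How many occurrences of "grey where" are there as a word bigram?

4

Scanning the 22 overlapping bigram windows for "grey where":
  position 1–2: grey where
  position 3–4: grey where
  position 11–12: grey where
  position 16–17: grey where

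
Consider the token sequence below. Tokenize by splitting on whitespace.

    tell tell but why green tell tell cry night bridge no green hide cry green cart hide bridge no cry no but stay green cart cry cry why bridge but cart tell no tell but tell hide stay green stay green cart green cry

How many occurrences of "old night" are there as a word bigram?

Scanning the 43 overlapping bigram windows for "old night":
  (none found)

0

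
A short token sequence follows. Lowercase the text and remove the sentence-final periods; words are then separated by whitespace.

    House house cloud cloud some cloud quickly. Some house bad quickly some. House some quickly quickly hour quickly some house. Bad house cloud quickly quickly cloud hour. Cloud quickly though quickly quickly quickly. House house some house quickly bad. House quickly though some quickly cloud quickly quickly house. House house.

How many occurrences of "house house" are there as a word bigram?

4

Scanning the 49 overlapping bigram windows for "house house":
  position 1–2: house house
  position 34–35: house house
  position 48–49: house house
  position 49–50: house house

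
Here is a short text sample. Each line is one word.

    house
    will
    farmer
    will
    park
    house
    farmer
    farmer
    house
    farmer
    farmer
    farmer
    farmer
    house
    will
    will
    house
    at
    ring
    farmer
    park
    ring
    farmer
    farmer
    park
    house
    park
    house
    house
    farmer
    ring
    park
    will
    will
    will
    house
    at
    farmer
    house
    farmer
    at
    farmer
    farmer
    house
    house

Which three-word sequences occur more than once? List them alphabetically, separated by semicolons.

Trigram counts meeting the condition (more than once):
  farmer farmer farmer: 2
  farmer farmer house: 3
  farmer house farmer: 2
  house farmer farmer: 2
  will house at: 2
  will will house: 2

farmer farmer farmer; farmer farmer house; farmer house farmer; house farmer farmer; will house at; will will house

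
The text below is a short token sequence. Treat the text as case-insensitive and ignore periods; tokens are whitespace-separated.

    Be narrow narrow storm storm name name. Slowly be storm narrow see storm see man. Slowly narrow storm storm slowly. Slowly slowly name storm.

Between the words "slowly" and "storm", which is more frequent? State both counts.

"slowly": 5 occurrences
"storm": 7 occurrences

"storm" (7 vs 5)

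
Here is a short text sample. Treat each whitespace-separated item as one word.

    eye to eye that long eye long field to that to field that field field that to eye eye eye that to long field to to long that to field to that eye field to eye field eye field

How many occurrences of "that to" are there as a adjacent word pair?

Scanning the 38 overlapping bigram windows for "that to":
  position 10–11: that to
  position 16–17: that to
  position 21–22: that to
  position 28–29: that to

4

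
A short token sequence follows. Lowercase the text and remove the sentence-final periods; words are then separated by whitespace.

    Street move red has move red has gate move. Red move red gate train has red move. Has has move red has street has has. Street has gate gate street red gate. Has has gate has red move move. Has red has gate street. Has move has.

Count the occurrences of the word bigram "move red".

Scanning the 46 overlapping bigram windows for "move red":
  position 2–3: move red
  position 5–6: move red
  position 9–10: move red
  position 11–12: move red
  position 20–21: move red

5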